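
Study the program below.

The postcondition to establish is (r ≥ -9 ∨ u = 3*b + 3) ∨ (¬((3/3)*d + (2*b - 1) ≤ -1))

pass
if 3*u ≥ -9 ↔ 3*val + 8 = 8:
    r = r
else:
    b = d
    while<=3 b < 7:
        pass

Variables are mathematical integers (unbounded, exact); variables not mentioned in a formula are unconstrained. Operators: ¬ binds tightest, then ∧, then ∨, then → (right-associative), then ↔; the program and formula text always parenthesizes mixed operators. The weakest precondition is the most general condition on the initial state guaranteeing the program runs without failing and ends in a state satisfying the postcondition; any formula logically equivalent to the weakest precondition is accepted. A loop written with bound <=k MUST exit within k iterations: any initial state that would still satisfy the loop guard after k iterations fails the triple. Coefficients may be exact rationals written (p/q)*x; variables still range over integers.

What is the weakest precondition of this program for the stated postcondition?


Working backward. After the program, the postcondition (r ≥ -9 ∨ u = 3*b + 3) ∨ (¬((3/3)*d + (2*b - 1) ≤ -1)) must hold; in canonical form it is r ≥ -9 ∨ u = 3*b + 3 ∨ (¬(2*b + d ≤ 0)).
Then branch requires r ≥ -9 ∨ u = 3*b + 3 ∨ (¬(2*b + d ≤ 0)); else branch requires (d < 7 → ((d < 7 → ((d < 7 → ((¬(d < 7)) ∧ (r ≥ -9 ∨ u = 3*d + 3 ∨ (¬(3*d ≤ 0))))) ∧ ((¬(d < 7)) → (r ≥ -9 ∨ u = 3*d + 3 ∨ (¬(3*d ≤ 0)))))) ∧ ((¬(d < 7)) → (r ≥ -9 ∨ u = 3*d + 3 ∨ (¬(3*d ≤ 0)))))) ∧ ((¬(d < 7)) → (r ≥ -9 ∨ u = 3*d + 3 ∨ (¬(3*d ≤ 0)))).
Before the if: ((3*u ≥ -9 ↔ 3*val = 0) → (r ≥ -9 ∨ u = 3*b + 3 ∨ (¬(2*b + d ≤ 0)))) ∧ ((¬(3*u ≥ -9 ↔ 3*val = 0)) → ((d < 7 → ((d < 7 → ((d < 7 → ((¬(d < 7)) ∧ (r ≥ -9 ∨ u = 3*d + 3 ∨ (¬(3*d ≤ 0))))) ∧ ((¬(d < 7)) → (r ≥ -9 ∨ u = 3*d + 3 ∨ (¬(3*d ≤ 0)))))) ∧ ((¬(d < 7)) → (r ≥ -9 ∨ u = 3*d + 3 ∨ (¬(3*d ≤ 0)))))) ∧ ((¬(d < 7)) → (r ≥ -9 ∨ u = 3*d + 3 ∨ (¬(3*d ≤ 0))))))
Before skip: ((3*u ≥ -9 ↔ 3*val = 0) → (r ≥ -9 ∨ u = 3*b + 3 ∨ (¬(2*b + d ≤ 0)))) ∧ ((¬(3*u ≥ -9 ↔ 3*val = 0)) → ((d < 7 → ((d < 7 → ((d < 7 → ((¬(d < 7)) ∧ (r ≥ -9 ∨ u = 3*d + 3 ∨ (¬(3*d ≤ 0))))) ∧ ((¬(d < 7)) → (r ≥ -9 ∨ u = 3*d + 3 ∨ (¬(3*d ≤ 0)))))) ∧ ((¬(d < 7)) → (r ≥ -9 ∨ u = 3*d + 3 ∨ (¬(3*d ≤ 0)))))) ∧ ((¬(d < 7)) → (r ≥ -9 ∨ u = 3*d + 3 ∨ (¬(3*d ≤ 0))))))
Answer: WP = ((3*u ≥ -9 ↔ 3*val = 0) → (r ≥ -9 ∨ u = 3*b + 3 ∨ (¬(2*b + d ≤ 0)))) ∧ ((¬(3*u ≥ -9 ↔ 3*val = 0)) → ((d < 7 → ((d < 7 → ((d < 7 → ((¬(d < 7)) ∧ (r ≥ -9 ∨ u = 3*d + 3 ∨ (¬(3*d ≤ 0))))) ∧ ((¬(d < 7)) → (r ≥ -9 ∨ u = 3*d + 3 ∨ (¬(3*d ≤ 0)))))) ∧ ((¬(d < 7)) → (r ≥ -9 ∨ u = 3*d + 3 ∨ (¬(3*d ≤ 0)))))) ∧ ((¬(d < 7)) → (r ≥ -9 ∨ u = 3*d + 3 ∨ (¬(3*d ≤ 0))))))


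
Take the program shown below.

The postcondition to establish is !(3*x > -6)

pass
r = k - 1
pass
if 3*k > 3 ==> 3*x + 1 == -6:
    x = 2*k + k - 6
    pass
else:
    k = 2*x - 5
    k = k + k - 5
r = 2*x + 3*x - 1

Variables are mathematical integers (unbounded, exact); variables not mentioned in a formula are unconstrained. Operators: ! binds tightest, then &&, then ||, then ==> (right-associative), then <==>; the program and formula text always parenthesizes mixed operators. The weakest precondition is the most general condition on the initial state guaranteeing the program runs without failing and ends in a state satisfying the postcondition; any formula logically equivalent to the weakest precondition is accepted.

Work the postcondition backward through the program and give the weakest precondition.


Working backward. After the program, !(3*x > -6) must hold.
Before r := 2*x + 3*x - 1: !(3*x > -6)
Then branch requires !(9*k > 12); else branch requires !(3*x > -6).
Before the if: ((3*k > 3 ==> 3*x == -7) ==> (!(9*k > 12))) && ((!(3*k > 3 ==> 3*x == -7)) ==> (!(3*x > -6)))
Before skip: ((3*k > 3 ==> 3*x == -7) ==> (!(9*k > 12))) && ((!(3*k > 3 ==> 3*x == -7)) ==> (!(3*x > -6)))
Before r := k - 1: ((3*k > 3 ==> 3*x == -7) ==> (!(9*k > 12))) && ((!(3*k > 3 ==> 3*x == -7)) ==> (!(3*x > -6)))
Before skip: ((3*k > 3 ==> 3*x == -7) ==> (!(9*k > 12))) && ((!(3*k > 3 ==> 3*x == -7)) ==> (!(3*x > -6)))
Answer: WP = ((3*k > 3 ==> 3*x == -7) ==> (!(9*k > 12))) && ((!(3*k > 3 ==> 3*x == -7)) ==> (!(3*x > -6)))


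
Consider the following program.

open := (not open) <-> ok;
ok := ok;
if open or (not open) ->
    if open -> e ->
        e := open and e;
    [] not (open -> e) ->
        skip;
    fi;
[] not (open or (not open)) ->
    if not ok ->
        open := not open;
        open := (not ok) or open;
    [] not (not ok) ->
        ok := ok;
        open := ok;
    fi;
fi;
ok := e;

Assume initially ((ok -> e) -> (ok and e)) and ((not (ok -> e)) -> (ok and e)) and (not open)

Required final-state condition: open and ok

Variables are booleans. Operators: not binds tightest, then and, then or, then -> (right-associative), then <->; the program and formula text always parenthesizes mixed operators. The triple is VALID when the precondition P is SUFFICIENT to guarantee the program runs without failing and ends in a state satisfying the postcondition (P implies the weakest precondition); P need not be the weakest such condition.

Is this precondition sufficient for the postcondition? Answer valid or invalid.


Working backward. After the program, open and ok must hold.
Before ok := e: open and e
Then branch requires ((open -> e) -> (open and e)) and ((not (open -> e)) -> (open and e)); else branch requires ((not ok) -> (((not ok) or (not open)) and e)) and (ok -> (ok and e)).
Before the if: ((open -> e) -> (open and e)) and ((not (open -> e)) -> (open and e))
Before ok := ok: ((open -> e) -> (open and e)) and ((not (open -> e)) -> (open and e))
Before open := (not open) <-> ok: ((((not open) <-> ok) -> e) -> (((not open) <-> ok) and e)) and ((not (((not open) <-> ok) -> e)) -> (((not open) <-> ok) and e))
The weakest precondition is ((((not open) <-> ok) -> e) -> (((not open) <-> ok) and e)) and ((not (((not open) <-> ok) -> e)) -> (((not open) <-> ok) and e)).
Check whether ((ok -> e) -> (ok and e)) and ((not (ok -> e)) -> (ok and e)) and (not open) implies it.
Every state satisfying the precondition satisfies the weakest precondition: the implication holds.
Answer: valid


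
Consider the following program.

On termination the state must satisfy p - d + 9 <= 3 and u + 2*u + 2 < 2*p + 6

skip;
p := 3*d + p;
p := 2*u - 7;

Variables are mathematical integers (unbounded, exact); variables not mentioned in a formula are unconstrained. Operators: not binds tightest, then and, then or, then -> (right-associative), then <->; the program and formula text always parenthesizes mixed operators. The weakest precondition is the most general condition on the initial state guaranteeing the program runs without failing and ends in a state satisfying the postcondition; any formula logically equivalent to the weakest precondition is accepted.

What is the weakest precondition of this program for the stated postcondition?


Working backward. After the program, the postcondition p - d + 9 <= 3 and u + 2*u + 2 < 2*p + 6 must hold; in canonical form it is p <= d - 6 and 3*u < 2*p + 4.
Before p := 2*u - 7: 2*u <= d + 1 and u > 10
Before p := 3*d + p: 2*u <= d + 1 and u > 10
Before skip: 2*u <= d + 1 and u > 10
Answer: WP = 2*u <= d + 1 and u > 10


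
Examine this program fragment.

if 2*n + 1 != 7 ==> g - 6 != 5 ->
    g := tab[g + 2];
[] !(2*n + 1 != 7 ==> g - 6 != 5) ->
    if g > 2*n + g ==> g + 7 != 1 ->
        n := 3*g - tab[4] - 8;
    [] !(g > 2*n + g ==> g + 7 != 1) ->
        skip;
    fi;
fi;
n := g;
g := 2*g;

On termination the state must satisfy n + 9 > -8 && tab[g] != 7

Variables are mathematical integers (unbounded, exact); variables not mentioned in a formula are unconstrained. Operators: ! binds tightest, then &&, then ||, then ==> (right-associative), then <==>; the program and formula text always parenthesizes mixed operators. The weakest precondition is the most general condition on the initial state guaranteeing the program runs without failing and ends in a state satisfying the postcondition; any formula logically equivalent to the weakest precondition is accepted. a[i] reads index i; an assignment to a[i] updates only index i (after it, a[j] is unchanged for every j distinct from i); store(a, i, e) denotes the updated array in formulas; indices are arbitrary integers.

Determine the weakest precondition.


Working backward. After the program, the postcondition n + 9 > -8 && tab[g] != 7 must hold; in canonical form it is n > -17 && tab[g] != 7.
Before g := 2*g: n > -17 && tab[2*g] != 7
Before n := g: g > -17 && tab[2*g] != 7
Then branch requires tab[g + 2] > -17 && tab[2*tab[g + 2]] != 7; else branch requires ((2*n < 0 ==> g != -6) ==> (g > -17 && tab[2*g] != 7)) && ((!(2*n < 0 ==> g != -6)) ==> (g > -17 && tab[2*g] != 7)).
Before the if: ((2*n != 6 ==> g != 11) ==> (tab[g + 2] > -17 && tab[2*tab[g + 2]] != 7)) && ((!(2*n != 6 ==> g != 11)) ==> (((2*n < 0 ==> g != -6) ==> (g > -17 && tab[2*g] != 7)) && ((!(2*n < 0 ==> g != -6)) ==> (g > -17 && tab[2*g] != 7))))
Answer: WP = ((2*n != 6 ==> g != 11) ==> (tab[g + 2] > -17 && tab[2*tab[g + 2]] != 7)) && ((!(2*n != 6 ==> g != 11)) ==> (((2*n < 0 ==> g != -6) ==> (g > -17 && tab[2*g] != 7)) && ((!(2*n < 0 ==> g != -6)) ==> (g > -17 && tab[2*g] != 7))))


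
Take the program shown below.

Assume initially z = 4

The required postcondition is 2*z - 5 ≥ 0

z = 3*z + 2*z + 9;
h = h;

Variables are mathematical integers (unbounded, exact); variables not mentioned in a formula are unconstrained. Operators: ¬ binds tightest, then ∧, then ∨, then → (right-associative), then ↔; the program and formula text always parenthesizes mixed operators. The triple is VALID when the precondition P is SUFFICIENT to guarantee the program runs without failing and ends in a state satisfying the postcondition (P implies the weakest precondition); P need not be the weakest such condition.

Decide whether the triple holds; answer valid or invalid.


Working backward. After the program, the postcondition 2*z - 5 ≥ 0 must hold; in canonical form it is 2*z ≥ 5.
Before h := h: 2*z ≥ 5
Before z := 3*z + 2*z + 9: 10*z ≥ -13
The weakest precondition is 10*z ≥ -13.
Check whether z = 4 implies it.
Every state satisfying the precondition satisfies the weakest precondition: the implication holds.
Answer: valid


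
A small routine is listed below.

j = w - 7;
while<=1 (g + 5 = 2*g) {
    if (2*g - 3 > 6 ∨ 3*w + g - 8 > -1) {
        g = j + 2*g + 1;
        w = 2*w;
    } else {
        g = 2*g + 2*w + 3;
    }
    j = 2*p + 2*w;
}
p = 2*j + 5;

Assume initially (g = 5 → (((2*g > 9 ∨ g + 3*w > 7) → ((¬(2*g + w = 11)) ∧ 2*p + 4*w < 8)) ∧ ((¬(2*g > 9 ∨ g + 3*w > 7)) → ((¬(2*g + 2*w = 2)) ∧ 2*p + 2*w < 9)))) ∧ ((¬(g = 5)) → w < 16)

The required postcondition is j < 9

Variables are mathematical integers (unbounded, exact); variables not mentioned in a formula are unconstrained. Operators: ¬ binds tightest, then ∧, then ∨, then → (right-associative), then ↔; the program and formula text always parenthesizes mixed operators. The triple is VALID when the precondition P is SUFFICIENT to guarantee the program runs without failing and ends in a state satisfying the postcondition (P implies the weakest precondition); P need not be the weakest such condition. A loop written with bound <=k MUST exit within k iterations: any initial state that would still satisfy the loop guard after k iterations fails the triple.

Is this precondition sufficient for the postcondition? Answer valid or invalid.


Working backward. After the program, j < 9 must hold.
Before p := 2*j + 5: j < 9
Before the loop (bound <=1), unroll the exhaustion recursion (WP_0 = exit-now case; WP_j = one more guarded iteration, up to j = 1):
  WP_0: (¬(g = 5)) ∧ j < 9
  WP_1: (g = 5 → (((2*g > 9 ∨ g + 3*w > 7) → ((¬(2*g + j = 4)) ∧ 2*p + 4*w < 9)) ∧ ((¬(2*g > 9 ∨ g + 3*w > 7)) → ((¬(2*g + 2*w = 2)) ∧ 2*p + 2*w < 9)))) ∧ ((¬(g = 5)) → j < 9)
So before the loop: (g = 5 → (((2*g > 9 ∨ g + 3*w > 7) → ((¬(2*g + j = 4)) ∧ 2*p + 4*w < 9)) ∧ ((¬(2*g > 9 ∨ g + 3*w > 7)) → ((¬(2*g + 2*w = 2)) ∧ 2*p + 2*w < 9)))) ∧ ((¬(g = 5)) → j < 9)
Before j := w - 7: (g = 5 → (((2*g > 9 ∨ g + 3*w > 7) → ((¬(2*g + w = 11)) ∧ 2*p + 4*w < 9)) ∧ ((¬(2*g > 9 ∨ g + 3*w > 7)) → ((¬(2*g + 2*w = 2)) ∧ 2*p + 2*w < 9)))) ∧ ((¬(g = 5)) → w < 16)
The weakest precondition is (g = 5 → (((2*g > 9 ∨ g + 3*w > 7) → ((¬(2*g + w = 11)) ∧ 2*p + 4*w < 9)) ∧ ((¬(2*g > 9 ∨ g + 3*w > 7)) → ((¬(2*g + 2*w = 2)) ∧ 2*p + 2*w < 9)))) ∧ ((¬(g = 5)) → w < 16).
Check whether (g = 5 → (((2*g > 9 ∨ g + 3*w > 7) → ((¬(2*g + w = 11)) ∧ 2*p + 4*w < 8)) ∧ ((¬(2*g > 9 ∨ g + 3*w > 7)) → ((¬(2*g + 2*w = 2)) ∧ 2*p + 2*w < 9)))) ∧ ((¬(g = 5)) → w < 16) implies it.
Every state satisfying the precondition satisfies the weakest precondition: the implication holds.
Answer: valid


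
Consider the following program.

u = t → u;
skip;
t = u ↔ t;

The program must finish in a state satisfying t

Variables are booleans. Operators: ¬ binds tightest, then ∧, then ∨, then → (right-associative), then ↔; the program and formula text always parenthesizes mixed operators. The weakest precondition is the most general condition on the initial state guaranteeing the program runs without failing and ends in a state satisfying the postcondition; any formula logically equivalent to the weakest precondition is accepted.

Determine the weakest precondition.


Working backward. After the program, t must hold.
Before t := u ↔ t: u ↔ t
Before skip: u ↔ t
Before u := t → u: (t → u) ↔ t
Answer: WP = (t → u) ↔ t


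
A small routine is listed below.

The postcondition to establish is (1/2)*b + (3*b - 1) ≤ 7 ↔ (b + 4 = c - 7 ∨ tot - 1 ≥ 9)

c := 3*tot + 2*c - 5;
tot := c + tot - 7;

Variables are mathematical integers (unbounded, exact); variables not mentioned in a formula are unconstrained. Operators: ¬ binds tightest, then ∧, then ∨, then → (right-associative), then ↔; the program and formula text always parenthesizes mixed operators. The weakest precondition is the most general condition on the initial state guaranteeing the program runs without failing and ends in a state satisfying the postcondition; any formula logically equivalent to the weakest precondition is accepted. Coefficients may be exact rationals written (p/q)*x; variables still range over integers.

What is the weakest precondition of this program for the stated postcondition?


Working backward. After the program, the postcondition (1/2)*b + (3*b - 1) ≤ 7 ↔ (b + 4 = c - 7 ∨ tot - 1 ≥ 9) must hold; in canonical form it is (7/2)*b ≤ 8 ↔ (b = c - 11 ∨ tot ≥ 10).
Before tot := c + tot - 7: (7/2)*b ≤ 8 ↔ (b = c - 11 ∨ c + tot ≥ 17)
Before c := 3*tot + 2*c - 5: (7/2)*b ≤ 8 ↔ (b = 2*c + 3*tot - 16 ∨ 2*c + 4*tot ≥ 22)
Answer: WP = (7/2)*b ≤ 8 ↔ (b = 2*c + 3*tot - 16 ∨ 2*c + 4*tot ≥ 22)


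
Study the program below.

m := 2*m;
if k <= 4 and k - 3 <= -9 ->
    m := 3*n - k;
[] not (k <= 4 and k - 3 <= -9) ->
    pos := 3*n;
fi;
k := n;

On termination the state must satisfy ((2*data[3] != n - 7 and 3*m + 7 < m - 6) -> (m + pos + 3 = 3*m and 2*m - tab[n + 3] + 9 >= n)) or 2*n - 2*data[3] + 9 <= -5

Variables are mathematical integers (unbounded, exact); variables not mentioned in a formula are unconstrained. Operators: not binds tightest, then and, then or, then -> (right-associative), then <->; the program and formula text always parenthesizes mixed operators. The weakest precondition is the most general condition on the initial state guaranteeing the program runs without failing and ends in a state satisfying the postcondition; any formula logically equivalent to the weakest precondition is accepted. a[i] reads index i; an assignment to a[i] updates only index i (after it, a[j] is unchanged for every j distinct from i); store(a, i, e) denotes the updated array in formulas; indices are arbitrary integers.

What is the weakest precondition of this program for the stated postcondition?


Working backward. After the program, the postcondition ((2*data[3] != n - 7 and 3*m + 7 < m - 6) -> (m + pos + 3 = 3*m and 2*m - tab[n + 3] + 9 >= n)) or 2*n - 2*data[3] + 9 <= -5 must hold; in canonical form it is ((2*data[3] != n - 7 and 2*m < -13) -> (pos = 2*m - 3 and 2*m >= tab[n + 3] + n - 9)) or 2*n <= 2*data[3] - 14.
Before k := n: ((2*data[3] != n - 7 and 2*m < -13) -> (pos = 2*m - 3 and 2*m >= tab[n + 3] + n - 9)) or 2*n <= 2*data[3] - 14
Then branch requires ((2*data[3] != n - 7 and 6*n < 2*k - 13) -> (2*k + pos = 6*n - 3 and 5*n >= tab[n + 3] + 2*k - 9)) or 2*n <= 2*data[3] - 14; else branch requires ((2*data[3] != n - 7 and 2*m < -13) -> (3*n = 2*m - 3 and 2*m >= tab[n + 3] + n - 9)) or 2*n <= 2*data[3] - 14.
Before the if: ((k <= 4 and k <= -6) -> (((2*data[3] != n - 7 and 6*n < 2*k - 13) -> (2*k + pos = 6*n - 3 and 5*n >= tab[n + 3] + 2*k - 9)) or 2*n <= 2*data[3] - 14)) and ((not (k <= 4 and k <= -6)) -> (((2*data[3] != n - 7 and 2*m < -13) -> (3*n = 2*m - 3 and 2*m >= tab[n + 3] + n - 9)) or 2*n <= 2*data[3] - 14))
Before m := 2*m: ((k <= 4 and k <= -6) -> (((2*data[3] != n - 7 and 6*n < 2*k - 13) -> (2*k + pos = 6*n - 3 and 5*n >= tab[n + 3] + 2*k - 9)) or 2*n <= 2*data[3] - 14)) and ((not (k <= 4 and k <= -6)) -> (((2*data[3] != n - 7 and 4*m < -13) -> (3*n = 4*m - 3 and 4*m >= tab[n + 3] + n - 9)) or 2*n <= 2*data[3] - 14))
Answer: WP = ((k <= 4 and k <= -6) -> (((2*data[3] != n - 7 and 6*n < 2*k - 13) -> (2*k + pos = 6*n - 3 and 5*n >= tab[n + 3] + 2*k - 9)) or 2*n <= 2*data[3] - 14)) and ((not (k <= 4 and k <= -6)) -> (((2*data[3] != n - 7 and 4*m < -13) -> (3*n = 4*m - 3 and 4*m >= tab[n + 3] + n - 9)) or 2*n <= 2*data[3] - 14))


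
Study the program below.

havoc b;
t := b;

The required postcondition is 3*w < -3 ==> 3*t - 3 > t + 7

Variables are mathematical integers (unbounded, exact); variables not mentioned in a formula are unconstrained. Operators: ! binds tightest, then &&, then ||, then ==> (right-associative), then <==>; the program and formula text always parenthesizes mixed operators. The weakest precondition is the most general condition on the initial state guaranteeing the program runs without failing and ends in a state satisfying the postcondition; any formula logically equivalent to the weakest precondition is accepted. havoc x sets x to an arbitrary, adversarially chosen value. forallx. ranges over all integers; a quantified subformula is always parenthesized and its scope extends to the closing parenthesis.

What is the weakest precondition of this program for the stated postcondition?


Working backward. After the program, the postcondition 3*w < -3 ==> 3*t - 3 > t + 7 must hold; in canonical form it is 3*w < -3 ==> 2*t > 10.
Before t := b: 3*w < -3 ==> 2*b > 10
Before havoc b: forall b_1. (3*w < -3 ==> 2*b_1 > 10)
Answer: WP = forall b_1. (3*w < -3 ==> 2*b_1 > 10)


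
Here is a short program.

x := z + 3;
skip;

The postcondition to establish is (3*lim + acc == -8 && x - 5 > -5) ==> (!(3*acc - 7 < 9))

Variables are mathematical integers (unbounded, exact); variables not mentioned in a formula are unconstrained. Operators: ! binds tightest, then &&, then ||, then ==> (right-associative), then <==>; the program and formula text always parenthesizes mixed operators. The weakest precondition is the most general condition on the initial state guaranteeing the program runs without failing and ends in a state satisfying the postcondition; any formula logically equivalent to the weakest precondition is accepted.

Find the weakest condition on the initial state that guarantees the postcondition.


Working backward. After the program, the postcondition (3*lim + acc == -8 && x - 5 > -5) ==> (!(3*acc - 7 < 9)) must hold; in canonical form it is (acc + 3*lim == -8 && x > 0) ==> (!(3*acc < 16)).
Before skip: (acc + 3*lim == -8 && x > 0) ==> (!(3*acc < 16))
Before x := z + 3: (acc + 3*lim == -8 && z > -3) ==> (!(3*acc < 16))
Answer: WP = (acc + 3*lim == -8 && z > -3) ==> (!(3*acc < 16))


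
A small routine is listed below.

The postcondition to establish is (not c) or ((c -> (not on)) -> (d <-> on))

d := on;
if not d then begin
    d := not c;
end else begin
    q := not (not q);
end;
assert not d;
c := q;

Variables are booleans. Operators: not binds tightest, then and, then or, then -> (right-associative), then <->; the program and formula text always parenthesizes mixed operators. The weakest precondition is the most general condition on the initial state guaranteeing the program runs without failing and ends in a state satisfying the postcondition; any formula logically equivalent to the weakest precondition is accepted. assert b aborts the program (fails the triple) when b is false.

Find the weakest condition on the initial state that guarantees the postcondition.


Working backward. After the program, (not c) or ((c -> (not on)) -> (d <-> on)) must hold.
Before c := q: (not q) or ((q -> (not on)) -> (d <-> on))
Before assert not d: (not d) and ((not q) or ((q -> (not on)) -> (d <-> on)))
Then branch requires c and ((not q) or ((q -> (not on)) -> ((not c) <-> on))); else branch requires (not d) and ((not q) or ((q -> (not on)) -> (d <-> on))).
Before the if: ((not d) -> (c and ((not q) or ((q -> (not on)) -> ((not c) <-> on))))) and (d -> ((not d) and ((not q) or ((q -> (not on)) -> (d <-> on)))))
Before d := on: ((not on) -> (c and ((not q) or ((q -> (not on)) -> ((not c) <-> on))))) and (on -> (not on))
Answer: WP = ((not on) -> (c and ((not q) or ((q -> (not on)) -> ((not c) <-> on))))) and (on -> (not on))


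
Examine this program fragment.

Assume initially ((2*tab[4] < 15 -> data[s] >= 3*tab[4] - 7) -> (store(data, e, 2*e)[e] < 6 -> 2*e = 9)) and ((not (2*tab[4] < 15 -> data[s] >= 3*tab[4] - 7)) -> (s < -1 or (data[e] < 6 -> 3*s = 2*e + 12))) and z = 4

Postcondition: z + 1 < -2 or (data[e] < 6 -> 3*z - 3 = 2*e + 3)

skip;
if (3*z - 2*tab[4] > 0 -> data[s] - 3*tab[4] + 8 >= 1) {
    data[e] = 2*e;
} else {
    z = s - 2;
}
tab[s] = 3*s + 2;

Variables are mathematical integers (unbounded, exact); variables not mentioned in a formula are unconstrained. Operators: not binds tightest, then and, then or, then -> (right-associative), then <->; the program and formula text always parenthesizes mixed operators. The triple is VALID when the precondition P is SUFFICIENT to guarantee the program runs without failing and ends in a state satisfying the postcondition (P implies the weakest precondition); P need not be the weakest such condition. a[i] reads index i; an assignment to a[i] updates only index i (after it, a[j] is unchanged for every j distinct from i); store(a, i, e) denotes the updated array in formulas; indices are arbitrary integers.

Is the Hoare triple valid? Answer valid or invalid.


Working backward. After the program, the postcondition z + 1 < -2 or (data[e] < 6 -> 3*z - 3 = 2*e + 3) must hold; in canonical form it is z < -3 or (data[e] < 6 -> 3*z = 2*e + 6).
Before tab[s] := 3*s + 2: z < -3 or (data[e] < 6 -> 3*z = 2*e + 6)
Then branch requires z < -3 or (store(data, e, 2*e)[e] < 6 -> 3*z = 2*e + 6); else branch requires s < -1 or (data[e] < 6 -> 3*s = 2*e + 12).
Before the if: ((3*z > 2*tab[4] -> data[s] >= 3*tab[4] - 7) -> (z < -3 or (store(data, e, 2*e)[e] < 6 -> 3*z = 2*e + 6))) and ((not (3*z > 2*tab[4] -> data[s] >= 3*tab[4] - 7)) -> (s < -1 or (data[e] < 6 -> 3*s = 2*e + 12)))
Before skip: ((3*z > 2*tab[4] -> data[s] >= 3*tab[4] - 7) -> (z < -3 or (store(data, e, 2*e)[e] < 6 -> 3*z = 2*e + 6))) and ((not (3*z > 2*tab[4] -> data[s] >= 3*tab[4] - 7)) -> (s < -1 or (data[e] < 6 -> 3*s = 2*e + 12)))
The weakest precondition is ((3*z > 2*tab[4] -> data[s] >= 3*tab[4] - 7) -> (z < -3 or (store(data, e, 2*e)[e] < 6 -> 3*z = 2*e + 6))) and ((not (3*z > 2*tab[4] -> data[s] >= 3*tab[4] - 7)) -> (s < -1 or (data[e] < 6 -> 3*s = 2*e + 12))).
Check whether ((2*tab[4] < 15 -> data[s] >= 3*tab[4] - 7) -> (store(data, e, 2*e)[e] < 6 -> 2*e = 9)) and ((not (2*tab[4] < 15 -> data[s] >= 3*tab[4] - 7)) -> (s < -1 or (data[e] < 6 -> 3*s = 2*e + 12))) and z = 4 implies it.
Countermodel: at the initial state data = {[-2] = -15521, [0] = -15521, [4] = -15521, elsewhere -15521}, e = 0, s = -2, tab = {[-2] = 6, [0] = 6, [4] = 6, elsewhere 6}, z = 4, the precondition holds but the weakest precondition fails.
Answer: invalid


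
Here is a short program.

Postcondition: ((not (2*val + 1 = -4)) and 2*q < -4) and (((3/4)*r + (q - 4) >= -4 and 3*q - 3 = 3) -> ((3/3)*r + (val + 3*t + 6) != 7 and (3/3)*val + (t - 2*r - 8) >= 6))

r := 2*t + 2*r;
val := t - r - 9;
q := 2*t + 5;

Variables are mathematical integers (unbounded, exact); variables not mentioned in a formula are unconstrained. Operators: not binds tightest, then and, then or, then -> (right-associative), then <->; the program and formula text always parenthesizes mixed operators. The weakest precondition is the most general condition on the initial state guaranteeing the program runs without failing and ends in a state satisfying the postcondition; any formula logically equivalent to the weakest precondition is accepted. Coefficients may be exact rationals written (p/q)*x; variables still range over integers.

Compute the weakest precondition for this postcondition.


Working backward. After the program, the postcondition ((not (2*val + 1 = -4)) and 2*q < -4) and (((3/4)*r + (q - 4) >= -4 and 3*q - 3 = 3) -> ((3/3)*r + (val + 3*t + 6) != 7 and (3/3)*val + (t - 2*r - 8) >= 6)) must hold; in canonical form it is (not (2*val = -5)) and 2*q < -4 and ((q + (3/4)*r >= 0 and 3*q = 6) -> (r + 3*t + val != 1 and t + val >= 2*r + 14)).
Before q := 2*t + 5: (not (2*val = -5)) and 4*t < -14 and (((3/4)*r + 2*t >= -5 and 6*t = -9) -> (r + 3*t + val != 1 and t + val >= 2*r + 14))
Before val := t - r - 9: (not (2*t = 2*r + 13)) and 4*t < -14 and (((3/4)*r + 2*t >= -5 and 6*t = -9) -> (4*t != 10 and 2*t >= 3*r + 23))
Before r := 2*t + 2*r: (not (4*r + 2*t = -13)) and 4*t < -14 and (((3/2)*r + (7/2)*t >= -5 and 6*t = -9) -> (4*t != 10 and 6*r + 4*t <= -23))
Answer: WP = (not (4*r + 2*t = -13)) and 4*t < -14 and (((3/2)*r + (7/2)*t >= -5 and 6*t = -9) -> (4*t != 10 and 6*r + 4*t <= -23))


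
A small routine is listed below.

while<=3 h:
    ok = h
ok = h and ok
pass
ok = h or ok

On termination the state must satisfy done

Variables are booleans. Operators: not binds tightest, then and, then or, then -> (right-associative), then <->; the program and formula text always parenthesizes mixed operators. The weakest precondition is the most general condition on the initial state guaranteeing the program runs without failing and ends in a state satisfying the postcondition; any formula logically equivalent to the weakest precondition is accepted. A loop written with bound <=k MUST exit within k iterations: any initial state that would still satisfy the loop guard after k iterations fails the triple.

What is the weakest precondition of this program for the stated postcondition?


Working backward. After the program, done must hold.
Before ok := h or ok: done
Before skip: done
Before ok := h and ok: done
Before the loop (bound <=3), unroll the exhaustion recursion (WP_0 = exit-now case; WP_j = one more guarded iteration, up to j = 3):
  WP_0: (not h) and done
  WP_1: (h -> ((not h) and done)) and ((not h) -> done)
  WP_2: (h -> ((h -> ((not h) and done)) and ((not h) -> done))) and ((not h) -> done)
  WP_3: (h -> ((h -> ((h -> ((not h) and done)) and ((not h) -> done))) and ((not h) -> done))) and ((not h) -> done)
So before the loop: (h -> ((h -> ((h -> ((not h) and done)) and ((not h) -> done))) and ((not h) -> done))) and ((not h) -> done)
Answer: WP = (h -> ((h -> ((h -> ((not h) and done)) and ((not h) -> done))) and ((not h) -> done))) and ((not h) -> done)


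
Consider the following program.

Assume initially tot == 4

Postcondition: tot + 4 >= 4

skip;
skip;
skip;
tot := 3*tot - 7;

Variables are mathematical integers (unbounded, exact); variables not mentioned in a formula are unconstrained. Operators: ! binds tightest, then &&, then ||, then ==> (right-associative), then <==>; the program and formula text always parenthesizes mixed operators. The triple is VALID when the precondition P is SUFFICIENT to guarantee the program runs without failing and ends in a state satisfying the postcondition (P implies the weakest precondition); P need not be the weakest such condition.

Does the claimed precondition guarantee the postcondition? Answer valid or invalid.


Working backward. After the program, the postcondition tot + 4 >= 4 must hold; in canonical form it is tot >= 0.
Before tot := 3*tot - 7: 3*tot >= 7
Before skip: 3*tot >= 7
Before skip: 3*tot >= 7
Before skip: 3*tot >= 7
The weakest precondition is 3*tot >= 7.
Check whether tot == 4 implies it.
Every state satisfying the precondition satisfies the weakest precondition: the implication holds.
Answer: valid


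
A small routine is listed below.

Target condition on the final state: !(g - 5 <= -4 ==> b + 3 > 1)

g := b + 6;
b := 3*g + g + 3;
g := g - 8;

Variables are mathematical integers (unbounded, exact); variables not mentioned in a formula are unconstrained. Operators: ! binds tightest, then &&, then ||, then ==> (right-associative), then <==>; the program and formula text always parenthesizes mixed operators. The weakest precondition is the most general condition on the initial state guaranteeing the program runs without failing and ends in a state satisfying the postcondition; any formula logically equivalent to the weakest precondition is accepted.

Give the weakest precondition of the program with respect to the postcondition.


Working backward. After the program, the postcondition !(g - 5 <= -4 ==> b + 3 > 1) must hold; in canonical form it is !(g <= 1 ==> b > -2).
Before g := g - 8: !(g <= 9 ==> b > -2)
Before b := 3*g + g + 3: !(g <= 9 ==> 4*g > -5)
Before g := b + 6: !(b <= 3 ==> 4*b > -29)
Answer: WP = !(b <= 3 ==> 4*b > -29)


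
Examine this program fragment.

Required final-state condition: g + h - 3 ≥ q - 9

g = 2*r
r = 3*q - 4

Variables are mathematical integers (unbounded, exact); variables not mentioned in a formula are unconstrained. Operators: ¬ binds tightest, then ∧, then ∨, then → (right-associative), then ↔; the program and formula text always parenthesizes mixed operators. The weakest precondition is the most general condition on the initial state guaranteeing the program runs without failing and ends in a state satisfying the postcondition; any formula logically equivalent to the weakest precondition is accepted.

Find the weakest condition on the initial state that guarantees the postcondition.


Working backward. After the program, the postcondition g + h - 3 ≥ q - 9 must hold; in canonical form it is g + h ≥ q - 6.
Before r := 3*q - 4: g + h ≥ q - 6
Before g := 2*r: h + 2*r ≥ q - 6
Answer: WP = h + 2*r ≥ q - 6


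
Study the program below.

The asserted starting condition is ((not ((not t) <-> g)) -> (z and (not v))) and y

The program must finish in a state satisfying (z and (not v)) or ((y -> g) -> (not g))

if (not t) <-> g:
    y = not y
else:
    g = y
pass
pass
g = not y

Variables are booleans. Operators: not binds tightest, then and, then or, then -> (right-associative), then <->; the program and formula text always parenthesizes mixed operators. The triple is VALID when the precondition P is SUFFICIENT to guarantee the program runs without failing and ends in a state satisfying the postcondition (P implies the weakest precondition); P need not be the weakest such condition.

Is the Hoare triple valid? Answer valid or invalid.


Working backward. After the program, (z and (not v)) or ((y -> g) -> (not g)) must hold.
Before g := not y: (z and (not v)) or ((y -> (not y)) -> y)
Before skip: (z and (not v)) or ((y -> (not y)) -> y)
Before skip: (z and (not v)) or ((y -> (not y)) -> y)
Then branch requires (z and (not v)) or (((not y) -> y) -> (not y)); else branch requires (z and (not v)) or ((y -> (not y)) -> y).
Before the if: (((not t) <-> g) -> ((z and (not v)) or (((not y) -> y) -> (not y)))) and ((not ((not t) <-> g)) -> ((z and (not v)) or ((y -> (not y)) -> y)))
The weakest precondition is (((not t) <-> g) -> ((z and (not v)) or (((not y) -> y) -> (not y)))) and ((not ((not t) <-> g)) -> ((z and (not v)) or ((y -> (not y)) -> y))).
Check whether ((not ((not t) <-> g)) -> (z and (not v))) and y implies it.
Countermodel: at the initial state g = false, t = true, v = false, y = true, z = false, the precondition holds but the weakest precondition fails.
Answer: invalid


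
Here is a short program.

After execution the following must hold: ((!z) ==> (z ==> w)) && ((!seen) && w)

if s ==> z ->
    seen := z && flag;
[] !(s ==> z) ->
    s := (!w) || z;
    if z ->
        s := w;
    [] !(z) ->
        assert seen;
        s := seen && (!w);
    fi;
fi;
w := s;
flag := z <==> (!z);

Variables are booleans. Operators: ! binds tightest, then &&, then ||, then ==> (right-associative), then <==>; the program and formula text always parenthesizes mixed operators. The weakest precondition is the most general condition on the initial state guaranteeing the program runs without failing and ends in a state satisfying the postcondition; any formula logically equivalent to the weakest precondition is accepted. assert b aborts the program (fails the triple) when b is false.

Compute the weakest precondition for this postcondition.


Working backward. After the program, the postcondition ((!z) ==> (z ==> w)) && ((!seen) && w) must hold; in canonical form it is ((!z) ==> (z ==> w)) && (!seen) && w.
Before flag := z <==> (!z): ((!z) ==> (z ==> w)) && (!seen) && w
Before w := s: ((!z) ==> (z ==> s)) && (!seen) && s
Then branch requires ((!z) ==> (z ==> s)) && (!(z && flag)) && s; else branch requires (z ==> (((!z) ==> (z ==> w)) && (!seen) && w)) && z.
Before the if: ((s ==> z) ==> (((!z) ==> (z ==> s)) && (!(z && flag)) && s)) && ((!(s ==> z)) ==> ((z ==> (((!z) ==> (z ==> w)) && (!seen) && w)) && z))
Answer: WP = ((s ==> z) ==> (((!z) ==> (z ==> s)) && (!(z && flag)) && s)) && ((!(s ==> z)) ==> ((z ==> (((!z) ==> (z ==> w)) && (!seen) && w)) && z))


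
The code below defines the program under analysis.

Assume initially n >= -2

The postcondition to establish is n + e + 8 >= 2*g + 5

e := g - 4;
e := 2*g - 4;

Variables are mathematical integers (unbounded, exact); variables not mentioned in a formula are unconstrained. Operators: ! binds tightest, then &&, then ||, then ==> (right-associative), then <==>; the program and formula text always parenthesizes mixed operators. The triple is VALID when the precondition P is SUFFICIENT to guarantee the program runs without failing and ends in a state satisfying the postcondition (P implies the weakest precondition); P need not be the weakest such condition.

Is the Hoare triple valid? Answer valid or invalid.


Working backward. After the program, the postcondition n + e + 8 >= 2*g + 5 must hold; in canonical form it is e + n >= 2*g - 3.
Before e := 2*g - 4: n >= 1
Before e := g - 4: n >= 1
The weakest precondition is n >= 1.
Check whether n >= -2 implies it.
Countermodel: at the initial state n = -2, the precondition holds but the weakest precondition fails.
Answer: invalid


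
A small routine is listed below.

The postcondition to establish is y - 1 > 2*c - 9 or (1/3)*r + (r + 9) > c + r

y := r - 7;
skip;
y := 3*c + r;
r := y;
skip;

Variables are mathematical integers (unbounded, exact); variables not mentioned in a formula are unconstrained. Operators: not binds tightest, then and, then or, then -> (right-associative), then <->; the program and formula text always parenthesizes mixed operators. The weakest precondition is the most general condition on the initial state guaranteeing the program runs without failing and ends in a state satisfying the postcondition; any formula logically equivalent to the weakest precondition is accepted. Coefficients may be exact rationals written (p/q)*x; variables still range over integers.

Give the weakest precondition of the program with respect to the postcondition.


Working backward. After the program, the postcondition y - 1 > 2*c - 9 or (1/3)*r + (r + 9) > c + r must hold; in canonical form it is y > 2*c - 8 or (1/3)*r > c - 9.
Before skip: y > 2*c - 8 or (1/3)*r > c - 9
Before r := y: y > 2*c - 8 or (1/3)*y > c - 9
Before y := 3*c + r: c + r > -8 or (1/3)*r > -9
Before skip: c + r > -8 or (1/3)*r > -9
Before y := r - 7: c + r > -8 or (1/3)*r > -9
Answer: WP = c + r > -8 or (1/3)*r > -9


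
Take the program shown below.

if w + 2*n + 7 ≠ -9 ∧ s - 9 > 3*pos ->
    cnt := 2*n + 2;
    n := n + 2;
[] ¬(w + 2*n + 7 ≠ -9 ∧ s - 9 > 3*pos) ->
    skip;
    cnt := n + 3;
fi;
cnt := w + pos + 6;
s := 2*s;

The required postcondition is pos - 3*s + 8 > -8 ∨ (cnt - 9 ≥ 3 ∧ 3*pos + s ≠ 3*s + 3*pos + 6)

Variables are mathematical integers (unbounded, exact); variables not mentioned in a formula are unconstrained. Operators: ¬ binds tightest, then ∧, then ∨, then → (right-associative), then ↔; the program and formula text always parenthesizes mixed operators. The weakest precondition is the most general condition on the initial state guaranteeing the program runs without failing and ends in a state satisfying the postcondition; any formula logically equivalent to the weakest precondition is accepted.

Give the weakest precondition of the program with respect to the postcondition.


Working backward. After the program, the postcondition pos - 3*s + 8 > -8 ∨ (cnt - 9 ≥ 3 ∧ 3*pos + s ≠ 3*s + 3*pos + 6) must hold; in canonical form it is pos > 3*s - 16 ∨ (cnt ≥ 12 ∧ 2*s ≠ -6).
Before s := 2*s: pos > 6*s - 16 ∨ (cnt ≥ 12 ∧ 4*s ≠ -6)
Before cnt := w + pos + 6: pos > 6*s - 16 ∨ (pos + w ≥ 6 ∧ 4*s ≠ -6)
Then branch requires pos > 6*s - 16 ∨ (pos + w ≥ 6 ∧ 4*s ≠ -6); else branch requires pos > 6*s - 16 ∨ (pos + w ≥ 6 ∧ 4*s ≠ -6).
Before the if: ((2*n + w ≠ -16 ∧ s > 3*pos + 9) → (pos > 6*s - 16 ∨ (pos + w ≥ 6 ∧ 4*s ≠ -6))) ∧ ((¬(2*n + w ≠ -16 ∧ s > 3*pos + 9)) → (pos > 6*s - 16 ∨ (pos + w ≥ 6 ∧ 4*s ≠ -6)))
Answer: WP = ((2*n + w ≠ -16 ∧ s > 3*pos + 9) → (pos > 6*s - 16 ∨ (pos + w ≥ 6 ∧ 4*s ≠ -6))) ∧ ((¬(2*n + w ≠ -16 ∧ s > 3*pos + 9)) → (pos > 6*s - 16 ∨ (pos + w ≥ 6 ∧ 4*s ≠ -6)))


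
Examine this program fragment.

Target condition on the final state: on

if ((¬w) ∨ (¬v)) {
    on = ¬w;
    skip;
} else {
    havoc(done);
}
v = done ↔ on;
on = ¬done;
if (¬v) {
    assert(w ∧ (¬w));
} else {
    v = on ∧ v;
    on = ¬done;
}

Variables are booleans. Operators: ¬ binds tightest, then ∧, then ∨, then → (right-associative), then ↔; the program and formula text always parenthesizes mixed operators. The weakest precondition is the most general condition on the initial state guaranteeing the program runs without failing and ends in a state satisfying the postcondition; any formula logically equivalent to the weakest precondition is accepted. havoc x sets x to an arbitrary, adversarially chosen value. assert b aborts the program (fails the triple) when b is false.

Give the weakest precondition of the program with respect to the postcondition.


Working backward. After the program, on must hold.
Then branch requires false; else branch requires ¬done.
Before the if: v ∧ (v → (¬done))
Before on := ¬done: v ∧ (v → (¬done))
Before v := done ↔ on: (done ↔ on) ∧ ((done ↔ on) → (¬done))
Then branch requires (done ↔ (¬w)) ∧ ((done ↔ (¬w)) → (¬done)); else branch requires false.
Before the if: (((¬w) ∨ (¬v)) → ((done ↔ (¬w)) ∧ ((done ↔ (¬w)) → (¬done)))) ∧ ((¬w) ∨ (¬v))
Answer: WP = (((¬w) ∨ (¬v)) → ((done ↔ (¬w)) ∧ ((done ↔ (¬w)) → (¬done)))) ∧ ((¬w) ∨ (¬v))


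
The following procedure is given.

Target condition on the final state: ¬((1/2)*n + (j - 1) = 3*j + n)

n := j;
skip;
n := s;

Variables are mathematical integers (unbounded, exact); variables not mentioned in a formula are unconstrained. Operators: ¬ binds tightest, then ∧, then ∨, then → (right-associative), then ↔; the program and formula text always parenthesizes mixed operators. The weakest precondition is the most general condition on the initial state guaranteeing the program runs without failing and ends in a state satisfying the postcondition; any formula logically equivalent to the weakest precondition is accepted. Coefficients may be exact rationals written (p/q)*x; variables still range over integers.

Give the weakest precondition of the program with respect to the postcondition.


Working backward. After the program, the postcondition ¬((1/2)*n + (j - 1) = 3*j + n) must hold; in canonical form it is ¬(2*j + (1/2)*n = -1).
Before n := s: ¬(2*j + (1/2)*s = -1)
Before skip: ¬(2*j + (1/2)*s = -1)
Before n := j: ¬(2*j + (1/2)*s = -1)
Answer: WP = ¬(2*j + (1/2)*s = -1)
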